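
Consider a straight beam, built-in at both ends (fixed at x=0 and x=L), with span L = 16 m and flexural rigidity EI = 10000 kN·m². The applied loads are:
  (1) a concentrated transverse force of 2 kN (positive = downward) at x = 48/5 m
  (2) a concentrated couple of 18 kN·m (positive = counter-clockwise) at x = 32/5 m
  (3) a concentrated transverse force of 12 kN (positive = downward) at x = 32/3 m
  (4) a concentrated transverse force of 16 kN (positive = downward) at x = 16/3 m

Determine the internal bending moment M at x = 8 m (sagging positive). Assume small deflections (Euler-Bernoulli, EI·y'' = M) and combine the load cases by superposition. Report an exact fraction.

M(8) = 4556/225 kN·m

Load 1 — point force P=2 kN at a=48/5 m (b=L-a=32/5):
  M_1 = Pb²(3a+b)x/L³ - Pab²/L²  [x≤a] = 2·(32/5)²·(3·(48/5)+(32/5))·8/16³ - 2·(48/5)·(32/5)²/16² = 64/25 kN·m
Load 2 — applied couple M₀=18 kN·m at a=32/5 m (b=L-a=48/5):
  M_2 = R_Ax - M_A - M₀  [x>a] with R_A=81/50, M_A=54/25 = (81/50)·8 - (54/25) - 18 = -36/5 kN·m
Load 3 — point force P=12 kN at a=32/3 m (b=L-a=16/3):
  M_3 = Pb²(3a+b)x/L³ - Pab²/L²  [x≤a] = 12·(16/3)²·(3·(32/3)+(16/3))·8/16³ - 12·(32/3)·(16/3)²/16² = 32/3 kN·m
Load 4 — point force P=16 kN at a=16/3 m (b=L-a=32/3):
  M_4 = Pa²(a+3b)(L-x)/L³ - Pa²b/L²  [x>a] = 16·(16/3)²·((16/3)+3·(32/3))·(16-8)/16³ - 16·(16/3)²·(32/3)/16² = 128/9 kN·m
Superposition: M = Σ M_i = 4556/225 kN·m ≈ 20.248889 kN·m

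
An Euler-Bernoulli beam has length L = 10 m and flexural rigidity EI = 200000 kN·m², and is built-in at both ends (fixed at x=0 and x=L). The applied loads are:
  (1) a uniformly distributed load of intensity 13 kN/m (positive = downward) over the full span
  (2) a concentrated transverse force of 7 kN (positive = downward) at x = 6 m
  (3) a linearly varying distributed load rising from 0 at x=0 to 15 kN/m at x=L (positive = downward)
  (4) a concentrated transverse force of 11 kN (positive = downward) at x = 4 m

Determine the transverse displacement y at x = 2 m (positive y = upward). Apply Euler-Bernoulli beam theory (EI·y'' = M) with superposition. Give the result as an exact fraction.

y(2) = -22631/18750000 m

Load 1 — uniform load w=13 kN/m over full span:
  y_1 = -wx²(L-x)²/(24EI) = -13·2²·(10-2)²/(24·200000) = -13/18750 m
Load 2 — point force P=7 kN at a=6 m (b=L-a=4):
  y_2 = -Pb²x²(3aL-(3a+b)x)/(6L³EI)  [x≤a] = -7·4²·2²·(3·6·10-(3·6+4)·2)/(6·10³·200000) = -119/2343750 m
Load 3 — triangular load w₀=15 kN/m (0→w₀ over full span):
  y_3 = -w₀x²(L-x)²(x+2L)/(120LEI) = -15·2²·(10-2)²·(2+2·10)/(120·10·200000) = -11/31250 m
Load 4 — point force P=11 kN at a=4 m (b=L-a=6):
  y_4 = -Pb²x²(3aL-(3a+b)x)/(6L³EI)  [x≤a] = -11·6²·2²·(3·4·10-(3·4+6)·2)/(6·10³·200000) = -693/6250000 m
Superposition: y = Σ y_i = -22631/18750000 m ≈ -0.001207 m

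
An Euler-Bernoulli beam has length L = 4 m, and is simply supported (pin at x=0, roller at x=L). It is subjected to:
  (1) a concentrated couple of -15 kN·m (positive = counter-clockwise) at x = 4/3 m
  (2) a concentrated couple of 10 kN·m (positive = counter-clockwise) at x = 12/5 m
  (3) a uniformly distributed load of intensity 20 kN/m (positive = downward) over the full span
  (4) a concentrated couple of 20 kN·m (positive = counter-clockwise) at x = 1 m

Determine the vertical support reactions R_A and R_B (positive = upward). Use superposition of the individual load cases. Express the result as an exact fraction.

Load 1 — applied couple M₀=-15 kN·m at a=4/3 m (b=L-a=8/3):
  R_A = M₀/L = (-15)/4 = -15/4 kN
  R_B = -M₀/L = -(-15)/4 = 15/4 kN
Load 2 — applied couple M₀=10 kN·m at a=12/5 m (b=L-a=8/5):
  R_A = M₀/L = 10/4 = 5/2 kN
  R_B = -M₀/L = -10/4 = -5/2 kN
Load 3 — uniform load w=20 kN/m over full span:
  R_A = wL/2 = 20·4/2 = 40 kN
  R_B = wL/2 = 20·4/2 = 40 kN
Load 4 — applied couple M₀=20 kN·m at a=1 m (b=L-a=3):
  R_A = M₀/L = 20/4 = 5 kN
  R_B = -M₀/L = -20/4 = -5 kN
Superposition: R_A = 175/4 kN, R_B = 145/4 kN

R_A = 175/4 kN, R_B = 145/4 kN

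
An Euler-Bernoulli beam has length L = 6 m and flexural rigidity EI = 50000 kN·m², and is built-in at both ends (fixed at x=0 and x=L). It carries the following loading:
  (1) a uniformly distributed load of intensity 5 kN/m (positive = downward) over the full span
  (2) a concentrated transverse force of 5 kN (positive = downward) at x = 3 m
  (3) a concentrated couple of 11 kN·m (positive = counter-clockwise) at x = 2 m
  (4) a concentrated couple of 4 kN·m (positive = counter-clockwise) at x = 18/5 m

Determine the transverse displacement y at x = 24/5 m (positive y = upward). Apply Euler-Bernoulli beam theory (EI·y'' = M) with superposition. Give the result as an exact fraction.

y(24/5) = -43043/312500000 m

Load 1 — uniform load w=5 kN/m over full span:
  y_1 = -wx²(L-x)²/(24EI) = -5·(24/5)²·(6-(24/5))²/(24·50000) = -54/390625 m
Load 2 — point force P=5 kN at a=3 m (b=L-a=3):
  y_2 = -Pa²(L-x)²(3bL-(3b+a)(L-x))/(6L³EI)  [x>a] = -5·3²·(6-(24/5))²·(3·3·6-(3·3+3)·(6-(24/5)))/(6·6³·50000) = -99/2500000 m
Load 3 — applied couple M₀=11 kN·m at a=2 m (b=L-a=4):
  y_3 = (R_Ax³/6 - M_Ax²/2 - M₀(x-a)²/2)/EI  [x>a] with R_A=22/9, M_A=0 = ((22/9)·(24/5)³/6 - 0·(24/5)²/2 - 11·((24/5)-2)²/2)/50000 = 121/3125000 m
Load 4 — applied couple M₀=4 kN·m at a=18/5 m (b=L-a=12/5):
  y_4 = (R_Ax³/6 - M_Ax²/2 - M₀(x-a)²/2)/EI  [x>a] with R_A=24/25, M_A=32/25 = ((24/25)·(24/5)³/6 - (32/25)·(24/5)²/2 - 4·((24/5)-(18/5))²/2)/50000 = 27/19531250 m
Superposition: y = Σ y_i = -43043/312500000 m ≈ -0.000138 m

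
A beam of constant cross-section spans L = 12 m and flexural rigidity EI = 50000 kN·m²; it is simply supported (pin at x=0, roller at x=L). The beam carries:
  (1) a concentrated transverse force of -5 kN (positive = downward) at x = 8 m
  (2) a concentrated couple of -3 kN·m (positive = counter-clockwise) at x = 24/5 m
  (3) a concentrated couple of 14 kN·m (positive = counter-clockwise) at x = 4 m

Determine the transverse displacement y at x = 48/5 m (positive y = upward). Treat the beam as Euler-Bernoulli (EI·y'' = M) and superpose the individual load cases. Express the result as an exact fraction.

y(48/5) = 629/234375 m

Load 1 — point force P=-5 kN at a=8 m (b=L-a=4):
  y_1 = -Pa(L-x)(2Lx-a²-x²)/(6LEI)  [x>a] = -(-5)·8·(12-(48/5))·(2·12·(48/5)-8²-(48/5)²)/(6·12·50000) = 464/234375 m
Load 2 — applied couple M₀=-3 kN·m at a=24/5 m (b=L-a=36/5):
  y_2 = (M₀x³/(6L)-M₀(x-a)²/2+C₁x)/EI  [x>a] with C₁=M₀(3b²-L²)/(6L)=-12/25 = ((-3)·(48/5)³/(6·12)-(-3)·((48/5)-(24/5))²/2+(-12/25)·(48/5))/50000 = -54/390625 m
Load 3 — applied couple M₀=14 kN·m at a=4 m (b=L-a=8):
  y_3 = (M₀x³/(6L)-M₀(x-a)²/2+C₁x)/EI  [x>a] with C₁=M₀(3b²-L²)/(6L)=28/3 = (14·(48/5)³/(6·12)-14·((48/5)-4)²/2+(28/3)·(48/5))/50000 = 329/390625 m
Superposition: y = Σ y_i = 629/234375 m ≈ 0.002684 m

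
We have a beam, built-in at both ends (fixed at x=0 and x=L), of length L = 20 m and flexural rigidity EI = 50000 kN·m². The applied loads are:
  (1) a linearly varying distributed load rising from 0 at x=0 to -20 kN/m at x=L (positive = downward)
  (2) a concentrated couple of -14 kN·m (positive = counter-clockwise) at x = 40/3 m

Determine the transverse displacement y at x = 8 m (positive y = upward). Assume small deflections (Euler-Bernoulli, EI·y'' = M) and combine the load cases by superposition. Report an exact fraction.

Load 1 — triangular load w₀=-20 kN/m (0→w₀ over full span):
  y_1 = -w₀x²(L-x)²(x+2L)/(120LEI) = -(-20)·8²·(20-8)²·(8+2·20)/(120·20·50000) = 1152/15625 m
Load 2 — applied couple M₀=-14 kN·m at a=40/3 m (b=L-a=20/3):
  y_2 = (R_Ax³/6 - M_Ax²/2)/EI  [x≤a] with R_A=-14/15, M_A=-14/3 = ((-14/15)·8³/6 - (-14/3)·8²/2)/50000 = 196/140625 m
Superposition: y = Σ y_i = 10564/140625 m ≈ 0.075122 m

y(8) = 10564/140625 m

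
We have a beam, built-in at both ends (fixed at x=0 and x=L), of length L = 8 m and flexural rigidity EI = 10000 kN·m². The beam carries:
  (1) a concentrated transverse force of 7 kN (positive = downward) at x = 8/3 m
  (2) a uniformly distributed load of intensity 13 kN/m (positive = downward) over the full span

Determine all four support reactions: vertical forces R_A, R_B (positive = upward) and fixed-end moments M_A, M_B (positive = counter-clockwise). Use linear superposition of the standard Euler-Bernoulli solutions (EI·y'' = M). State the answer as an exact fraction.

R_A = 1544/27 kN, M_A = 2096/27 kN·m, R_B = 1453/27 kN, M_B = -1984/27 kN·m

Load 1 — point force P=7 kN at a=8/3 m (b=L-a=16/3):
  R_A = Pb²(3a+b)/L³ = 7·(16/3)²·(3·(8/3)+(16/3))/8³ = 140/27 kN
  M_A = Pab²/L² = 7·(8/3)·(16/3)²/8² = 224/27 kN·m
  R_B = Pa²(a+3b)/L³ = 7·(8/3)²·((8/3)+3·(16/3))/8³ = 49/27 kN
  M_B = -Pa²b/L² = -7·(8/3)²·(16/3)/8² = -112/27 kN·m
Load 2 — uniform load w=13 kN/m over full span:
  R_A = wL/2 = 13·8/2 = 52 kN
  M_A = wL²/12 = 13·8²/12 = 208/3 kN·m
  R_B = wL/2 = 13·8/2 = 52 kN
  M_B = -wL²/12 = -13·8²/12 = -208/3 kN·m
Superposition: R_A = 1544/27 kN, M_A = 2096/27 kN·m, R_B = 1453/27 kN, M_B = -1984/27 kN·m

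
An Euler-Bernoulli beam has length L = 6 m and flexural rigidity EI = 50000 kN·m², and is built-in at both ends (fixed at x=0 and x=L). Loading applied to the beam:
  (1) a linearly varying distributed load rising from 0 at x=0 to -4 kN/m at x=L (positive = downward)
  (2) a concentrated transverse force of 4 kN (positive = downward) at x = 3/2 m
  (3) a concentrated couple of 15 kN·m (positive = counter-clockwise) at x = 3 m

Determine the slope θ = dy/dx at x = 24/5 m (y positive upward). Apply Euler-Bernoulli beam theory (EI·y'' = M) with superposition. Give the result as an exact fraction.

θ(24/5) = -5733/62500000 rad

Load 1 — triangular load w₀=-4 kN/m (0→w₀ over full span):
  θ_1 = -w₀(2x(L-x)(L-2x)(x+2L)+x²(L-x)²)/(120LEI) = -(-4)·(2·(24/5)·(6-(24/5))·(6-2·(24/5))·((24/5)+2·6)+(24/5)²·(6-(24/5))²)/(120·6·50000) = -144/1953125 rad
Load 2 — point force P=4 kN at a=3/2 m (b=L-a=9/2):
  θ_2 = Pa²(L-x)(2bL-(3b+a)(L-x))/(2L³EI)  [x>a] = 4·(3/2)²·(6-(24/5))·(2·(9/2)·6-(3·(9/2)+(3/2))·(6-(24/5)))/(2·6³·50000) = 9/500000 rad
Load 3 — applied couple M₀=15 kN·m at a=3 m (b=L-a=3):
  θ_3 = (R_Ax²/2 - M_Ax - M₀(x-a))/EI  [x>a] with R_A=15/4, M_A=15/4 = ((15/4)·(24/5)²/2 - (15/4)·(24/5) - 15·((24/5)-3))/50000 = -9/250000 rad
Superposition: θ = Σ θ_i = -5733/62500000 rad ≈ -0.000092 rad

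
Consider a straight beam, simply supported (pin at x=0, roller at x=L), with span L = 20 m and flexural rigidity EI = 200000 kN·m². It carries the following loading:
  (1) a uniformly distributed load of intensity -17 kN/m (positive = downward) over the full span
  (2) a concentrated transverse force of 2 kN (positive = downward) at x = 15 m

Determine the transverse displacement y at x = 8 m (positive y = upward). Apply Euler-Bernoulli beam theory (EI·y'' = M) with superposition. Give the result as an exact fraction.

Load 1 — uniform load w=-17 kN/m over full span:
  y_1 = -wx(L³-2Lx²+x³)/(24EI) = -(-17)·8·(20³-2·20·8²+8³)/(24·200000) = 527/3125 m
Load 2 — point force P=2 kN at a=15 m (b=L-a=5):
  y_2 = -Pbx(L²-b²-x²)/(6LEI)  [x≤a] = -2·5·8·(20²-5²-8²)/(6·20·200000) = -311/300000 m
Superposition: y = Σ y_i = 50281/300000 m ≈ 0.167603 m

y(8) = 50281/300000 m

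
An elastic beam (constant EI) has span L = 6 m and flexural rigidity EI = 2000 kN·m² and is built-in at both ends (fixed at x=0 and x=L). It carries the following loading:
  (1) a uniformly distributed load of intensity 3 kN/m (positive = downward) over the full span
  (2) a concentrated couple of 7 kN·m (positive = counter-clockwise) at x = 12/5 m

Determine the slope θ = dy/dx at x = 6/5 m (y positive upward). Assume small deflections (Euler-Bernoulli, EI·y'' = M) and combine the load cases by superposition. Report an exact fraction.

Load 1 — uniform load w=3 kN/m over full span:
  θ_1 = -wx(L-x)(L-2x)/(12EI) = -3·(6/5)·(6-(6/5))·(6-2·(6/5))/(12·2000) = -81/31250 rad
Load 2 — applied couple M₀=7 kN·m at a=12/5 m (b=L-a=18/5):
  θ_2 = (R_Ax²/2 - M_Ax)/EI  [x≤a] with R_A=42/25, M_A=21/25 = ((42/25)·(6/5)²/2 - (21/25)·(6/5))/2000 = 63/625000 rad
Superposition: θ = Σ θ_i = -1557/625000 rad ≈ -0.002491 rad

θ(6/5) = -1557/625000 rad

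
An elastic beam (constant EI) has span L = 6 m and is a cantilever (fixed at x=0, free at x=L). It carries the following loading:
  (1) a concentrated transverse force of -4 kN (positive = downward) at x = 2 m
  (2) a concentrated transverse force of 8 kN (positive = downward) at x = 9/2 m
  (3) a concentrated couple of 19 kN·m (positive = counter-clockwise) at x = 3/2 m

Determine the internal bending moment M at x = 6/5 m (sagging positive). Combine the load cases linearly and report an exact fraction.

M(6/5) = -21/5 kN·m

Load 1 — point force P=-4 kN at a=2 m (b=L-a=4):
  M_1 = -P(a-x)  [x≤a] = -(-4)·(2-(6/5)) = 16/5 kN·m
Load 2 — point force P=8 kN at a=9/2 m (b=L-a=3/2):
  M_2 = -P(a-x)  [x≤a] = -8·((9/2)-(6/5)) = -132/5 kN·m
Load 3 — applied couple M₀=19 kN·m at a=3/2 m (b=L-a=9/2):
  M_3 = M₀  [x≤a] = 19 = 19 kN·m
Superposition: M = Σ M_i = -21/5 kN·m ≈ -4.200000 kN·m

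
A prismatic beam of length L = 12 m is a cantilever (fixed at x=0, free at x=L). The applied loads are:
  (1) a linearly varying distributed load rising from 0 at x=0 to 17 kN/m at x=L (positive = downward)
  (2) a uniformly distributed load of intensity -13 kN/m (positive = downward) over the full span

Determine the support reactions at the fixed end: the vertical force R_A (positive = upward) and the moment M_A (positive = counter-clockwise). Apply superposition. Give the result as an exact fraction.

Load 1 — triangular load w₀=17 kN/m (0→w₀ over full span):
  R_A = w₀L/2 = 17·12/2 = 102 kN
  M_A = w₀L²/3 = 17·12²/3 = 816 kN·m
Load 2 — uniform load w=-13 kN/m over full span:
  R_A = wL = (-13)·12 = -156 kN
  M_A = wL²/2 = (-13)·12²/2 = -936 kN·m
Superposition: R_A = -54 kN, M_A = -120 kN·m

R_A = -54 kN, M_A = -120 kN·m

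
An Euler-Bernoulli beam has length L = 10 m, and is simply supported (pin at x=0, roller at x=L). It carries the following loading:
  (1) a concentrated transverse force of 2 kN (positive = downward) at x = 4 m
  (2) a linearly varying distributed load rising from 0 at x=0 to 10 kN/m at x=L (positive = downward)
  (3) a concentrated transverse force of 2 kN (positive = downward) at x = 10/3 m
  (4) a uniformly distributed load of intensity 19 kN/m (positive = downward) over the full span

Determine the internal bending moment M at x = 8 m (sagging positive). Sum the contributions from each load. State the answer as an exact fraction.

M(8) = 3044/15 kN·m

Load 1 — point force P=2 kN at a=4 m (b=L-a=6):
  M_1 = Pa(L-x)/L  [x>a] = 2·4·(10-8)/10 = 8/5 kN·m
Load 2 — triangular load w₀=10 kN/m (0→w₀ over full span):
  M_2 = w₀Lx/6 - w₀x³/(6L) = 10·10·8/6 - 10·8³/(6·10) = 48 kN·m
Load 3 — point force P=2 kN at a=10/3 m (b=L-a=20/3):
  M_3 = Pa(L-x)/L  [x>a] = 2·(10/3)·(10-8)/10 = 4/3 kN·m
Load 4 — uniform load w=19 kN/m over full span:
  M_4 = wx(L-x)/2 = 19·8·(10-8)/2 = 152 kN·m
Superposition: M = Σ M_i = 3044/15 kN·m ≈ 202.933333 kN·m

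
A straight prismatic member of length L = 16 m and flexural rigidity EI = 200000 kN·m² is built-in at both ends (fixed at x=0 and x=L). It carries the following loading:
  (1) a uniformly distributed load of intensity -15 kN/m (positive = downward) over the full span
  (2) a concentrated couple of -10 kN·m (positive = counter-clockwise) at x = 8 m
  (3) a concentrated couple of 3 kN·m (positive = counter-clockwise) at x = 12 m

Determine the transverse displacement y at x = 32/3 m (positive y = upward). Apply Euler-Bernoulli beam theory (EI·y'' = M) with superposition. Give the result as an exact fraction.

Load 1 — uniform load w=-15 kN/m over full span:
  y_1 = -wx²(L-x)²/(24EI) = -(-15)·(32/3)²·(16-(32/3))²/(24·200000) = 512/50625 m
Load 2 — applied couple M₀=-10 kN·m at a=8 m (b=L-a=8):
  y_2 = (R_Ax³/6 - M_Ax²/2 - M₀(x-a)²/2)/EI  [x>a] with R_A=-15/16, M_A=-5/2 = ((-15/16)·(32/3)³/6 - (-5/2)·(32/3)²/2 - (-10)·((32/3)-8)²/2)/200000 = -1/16875 m
Load 3 — applied couple M₀=3 kN·m at a=12 m (b=L-a=4):
  y_3 = (R_Ax³/6 - M_Ax²/2)/EI  [x≤a] with R_A=27/128, M_A=15/16 = ((27/128)·(32/3)³/6 - (15/16)·(32/3)²/2)/200000 = -1/18750 m
Superposition: y = Σ y_i = 5063/506250 m ≈ 0.010001 m

y(32/3) = 5063/506250 m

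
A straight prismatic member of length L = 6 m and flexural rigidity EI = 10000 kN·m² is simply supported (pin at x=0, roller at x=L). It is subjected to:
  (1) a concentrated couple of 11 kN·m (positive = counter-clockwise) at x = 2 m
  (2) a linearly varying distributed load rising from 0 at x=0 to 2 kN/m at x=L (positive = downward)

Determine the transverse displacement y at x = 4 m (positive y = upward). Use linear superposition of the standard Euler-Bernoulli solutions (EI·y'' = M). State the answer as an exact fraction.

Load 1 — applied couple M₀=11 kN·m at a=2 m (b=L-a=4):
  y_1 = (M₀x³/(6L)-M₀(x-a)²/2+C₁x)/EI  [x>a] with C₁=M₀(3b²-L²)/(6L)=11/3 = (11·4³/(6·6)-11·(4-2)²/2+(11/3)·4)/10000 = 11/9000 m
Load 2 — triangular load w₀=2 kN/m (0→w₀ over full span):
  y_2 = -w₀x(7L⁴-10L²x²+3x⁴)/(360LEI) = -2·4·(7·6⁴-10·6²·4²+3·4⁴)/(360·6·10000) = -17/11250 m
Superposition: y = Σ y_i = -13/45000 m ≈ -0.000289 m

y(4) = -13/45000 m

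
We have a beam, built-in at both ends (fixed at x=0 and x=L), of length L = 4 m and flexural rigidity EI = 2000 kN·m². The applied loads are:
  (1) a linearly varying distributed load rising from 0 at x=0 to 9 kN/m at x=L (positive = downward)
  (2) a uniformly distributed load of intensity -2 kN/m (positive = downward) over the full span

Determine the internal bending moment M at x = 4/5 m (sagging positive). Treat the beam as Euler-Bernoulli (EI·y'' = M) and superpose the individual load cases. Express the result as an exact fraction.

Load 1 — triangular load w₀=9 kN/m (0→w₀ over full span):
  M_1 = 3w₀Lx/20 - w₀L²/30 - w₀x³/(6L) = 3·9·4·(4/5)/20 - 9·4²/30 - 9·(4/5)³/(6·4) = -84/125 kN·m
Load 2 — uniform load w=-2 kN/m over full span:
  M_2 = wLx/2 - wL²/12 - wx²/2 = (-2)·4·(4/5)/2 - (-2)·4²/12 - (-2)·(4/5)²/2 = 8/75 kN·m
Superposition: M = Σ M_i = -212/375 kN·m ≈ -0.565333 kN·m

M(4/5) = -212/375 kN·m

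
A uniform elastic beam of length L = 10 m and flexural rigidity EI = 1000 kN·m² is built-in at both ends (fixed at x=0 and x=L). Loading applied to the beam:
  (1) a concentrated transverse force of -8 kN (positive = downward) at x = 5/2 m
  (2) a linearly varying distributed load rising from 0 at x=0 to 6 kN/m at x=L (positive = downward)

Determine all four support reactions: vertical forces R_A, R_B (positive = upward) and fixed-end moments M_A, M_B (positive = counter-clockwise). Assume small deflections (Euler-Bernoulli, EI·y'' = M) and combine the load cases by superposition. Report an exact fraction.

Load 1 — point force P=-8 kN at a=5/2 m (b=L-a=15/2):
  R_A = Pb²(3a+b)/L³ = (-8)·(15/2)²·(3·(5/2)+(15/2))/10³ = -27/4 kN
  M_A = Pab²/L² = (-8)·(5/2)·(15/2)²/10² = -45/4 kN·m
  R_B = Pa²(a+3b)/L³ = (-8)·(5/2)²·((5/2)+3·(15/2))/10³ = -5/4 kN
  M_B = -Pa²b/L² = -(-8)·(5/2)²·(15/2)/10² = 15/4 kN·m
Load 2 — triangular load w₀=6 kN/m (0→w₀ over full span):
  R_A = 3w₀L/20 = 3·6·10/20 = 9 kN
  M_A = w₀L²/30 = 6·10²/30 = 20 kN·m
  R_B = 7w₀L/20 = 7·6·10/20 = 21 kN
  M_B = -w₀L²/20 = -6·10²/20 = -30 kN·m
Superposition: R_A = 9/4 kN, M_A = 35/4 kN·m, R_B = 79/4 kN, M_B = -105/4 kN·m

R_A = 9/4 kN, M_A = 35/4 kN·m, R_B = 79/4 kN, M_B = -105/4 kN·m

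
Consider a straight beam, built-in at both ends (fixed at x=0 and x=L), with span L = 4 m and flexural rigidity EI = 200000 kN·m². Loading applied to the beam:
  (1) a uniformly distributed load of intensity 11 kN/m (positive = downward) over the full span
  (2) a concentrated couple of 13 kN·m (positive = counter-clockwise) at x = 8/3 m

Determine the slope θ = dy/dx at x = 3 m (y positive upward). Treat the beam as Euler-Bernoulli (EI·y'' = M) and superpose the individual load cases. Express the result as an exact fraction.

θ(3) = 23/600000 rad

Load 1 — uniform load w=11 kN/m over full span:
  θ_1 = -wx(L-x)(L-2x)/(12EI) = -11·3·(4-3)·(4-2·3)/(12·200000) = 11/400000 rad
Load 2 — applied couple M₀=13 kN·m at a=8/3 m (b=L-a=4/3):
  θ_2 = (R_Ax²/2 - M_Ax - M₀(x-a))/EI  [x>a] with R_A=13/3, M_A=13/3 = ((13/3)·3²/2 - (13/3)·3 - 13·(3-(8/3)))/200000 = 13/1200000 rad
Superposition: θ = Σ θ_i = 23/600000 rad ≈ 0.000038 rad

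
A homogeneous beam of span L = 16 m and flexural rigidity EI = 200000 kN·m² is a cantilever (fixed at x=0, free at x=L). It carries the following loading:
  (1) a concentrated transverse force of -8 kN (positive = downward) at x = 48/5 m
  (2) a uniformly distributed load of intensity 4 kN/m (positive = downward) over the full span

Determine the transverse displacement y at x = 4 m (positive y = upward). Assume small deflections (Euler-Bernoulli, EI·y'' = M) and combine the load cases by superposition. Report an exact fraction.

y(4) = -686/46875 m

Load 1 — point force P=-8 kN at a=48/5 m (b=L-a=32/5):
  y_1 = -Px²(3a-x)/(6EI)  [x≤a] = -(-8)·4²·(3·(48/5)-4)/(6·200000) = 124/46875 m
Load 2 — uniform load w=4 kN/m over full span:
  y_2 = -wx²(x²-4Lx+6L²)/(24EI) = -4·4²·(4²-4·16·4+6·16²)/(24·200000) = -54/3125 m
Superposition: y = Σ y_i = -686/46875 m ≈ -0.014635 m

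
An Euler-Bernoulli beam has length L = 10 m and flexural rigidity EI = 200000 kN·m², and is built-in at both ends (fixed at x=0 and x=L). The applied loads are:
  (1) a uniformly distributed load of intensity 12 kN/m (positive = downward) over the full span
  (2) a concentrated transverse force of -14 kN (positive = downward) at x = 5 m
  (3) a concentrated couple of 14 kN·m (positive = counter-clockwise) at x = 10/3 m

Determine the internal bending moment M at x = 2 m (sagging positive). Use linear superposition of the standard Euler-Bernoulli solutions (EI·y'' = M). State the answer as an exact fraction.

Load 1 — uniform load w=12 kN/m over full span:
  M_1 = wLx/2 - wL²/12 - wx²/2 = 12·10·2/2 - 12·10²/12 - 12·2²/2 = -4 kN·m
Load 2 — point force P=-14 kN at a=5 m (b=L-a=5):
  M_2 = Pb²(3a+b)x/L³ - Pab²/L²  [x≤a] = (-14)·5²·(3·5+5)·2/10³ - (-14)·5·5²/10² = 7/2 kN·m
Load 3 — applied couple M₀=14 kN·m at a=10/3 m (b=L-a=20/3):
  M_3 = R_Ax - M_A  [x≤a] with R_A=28/15, M_A=0 = (28/15)·2 - 0 = 56/15 kN·m
Superposition: M = Σ M_i = 97/30 kN·m ≈ 3.233333 kN·m

M(2) = 97/30 kN·m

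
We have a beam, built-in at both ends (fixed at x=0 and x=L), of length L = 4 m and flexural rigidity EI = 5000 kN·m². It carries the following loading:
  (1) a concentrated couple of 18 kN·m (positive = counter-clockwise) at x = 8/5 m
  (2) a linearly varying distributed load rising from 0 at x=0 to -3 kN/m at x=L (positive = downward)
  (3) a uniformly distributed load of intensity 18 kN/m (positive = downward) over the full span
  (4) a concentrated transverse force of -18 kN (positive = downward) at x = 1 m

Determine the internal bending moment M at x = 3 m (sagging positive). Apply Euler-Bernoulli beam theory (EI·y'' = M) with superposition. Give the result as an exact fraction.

M(3) = 967/400 kN·m

Load 1 — applied couple M₀=18 kN·m at a=8/5 m (b=L-a=12/5):
  M_1 = R_Ax - M_A - M₀  [x>a] with R_A=162/25, M_A=54/25 = (162/25)·3 - (54/25) - 18 = -18/25 kN·m
Load 2 — triangular load w₀=-3 kN/m (0→w₀ over full span):
  M_2 = 3w₀Lx/20 - w₀L²/30 - w₀x³/(6L) = 3·(-3)·4·3/20 - (-3)·4²/30 - (-3)·3³/(6·4) = -17/40 kN·m
Load 3 — uniform load w=18 kN/m over full span:
  M_3 = wLx/2 - wL²/12 - wx²/2 = 18·4·3/2 - 18·4²/12 - 18·3²/2 = 3 kN·m
Load 4 — point force P=-18 kN at a=1 m (b=L-a=3):
  M_4 = Pa²(a+3b)(L-x)/L³ - Pa²b/L²  [x>a] = (-18)·1²·(1+3·3)·(4-3)/4³ - (-18)·1²·3/4² = 9/16 kN·m
Superposition: M = Σ M_i = 967/400 kN·m ≈ 2.417500 kN·m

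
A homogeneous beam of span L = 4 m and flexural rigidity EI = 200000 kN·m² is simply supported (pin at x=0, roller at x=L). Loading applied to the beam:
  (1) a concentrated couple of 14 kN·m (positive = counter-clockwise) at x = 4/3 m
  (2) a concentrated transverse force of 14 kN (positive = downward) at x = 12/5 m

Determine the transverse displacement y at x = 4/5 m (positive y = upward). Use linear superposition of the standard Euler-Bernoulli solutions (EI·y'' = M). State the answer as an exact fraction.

y(4/5) = -119/3515625 m

Load 1 — applied couple M₀=14 kN·m at a=4/3 m (b=L-a=8/3):
  y_1 = (M₀x³/(6L)+C₁x)/EI  [x≤a] with C₁=M₀(3b²-L²)/(6L)=28/9 = (14·(4/5)³/(6·4)+(28/9)·(4/5))/200000 = 49/3515625 m
Load 2 — point force P=14 kN at a=12/5 m (b=L-a=8/5):
  y_2 = -Pbx(L²-b²-x²)/(6LEI)  [x≤a] = -14·(8/5)·(4/5)·(4²-(8/5)²-(4/5)²)/(6·4·200000) = -56/1171875 m
Superposition: y = Σ y_i = -119/3515625 m ≈ -0.000034 m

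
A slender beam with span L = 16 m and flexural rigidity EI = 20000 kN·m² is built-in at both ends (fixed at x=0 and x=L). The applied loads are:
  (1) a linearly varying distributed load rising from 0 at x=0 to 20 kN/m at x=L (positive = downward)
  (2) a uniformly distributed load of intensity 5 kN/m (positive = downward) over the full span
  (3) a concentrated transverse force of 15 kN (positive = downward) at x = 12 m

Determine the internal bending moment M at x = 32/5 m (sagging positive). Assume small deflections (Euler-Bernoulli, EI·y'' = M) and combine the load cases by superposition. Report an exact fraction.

Load 1 — triangular load w₀=20 kN/m (0→w₀ over full span):
  M_1 = 3w₀Lx/20 - w₀L²/30 - w₀x³/(6L) = 3·20·16·(32/5)/20 - 20·16²/30 - 20·(32/5)³/(6·16) = 2048/25 kN·m
Load 2 — uniform load w=5 kN/m over full span:
  M_2 = wLx/2 - wL²/12 - wx²/2 = 5·16·(32/5)/2 - 5·16²/12 - 5·(32/5)²/2 = 704/15 kN·m
Load 3 — point force P=15 kN at a=12 m (b=L-a=4):
  M_3 = Pb²(3a+b)x/L³ - Pab²/L²  [x≤a] = 15·4²·(3·12+4)·(32/5)/16³ - 15·12·4²/16² = 15/4 kN·m
Superposition: M = Σ M_i = 39781/300 kN·m ≈ 132.603333 kN·m

M(32/5) = 39781/300 kN·m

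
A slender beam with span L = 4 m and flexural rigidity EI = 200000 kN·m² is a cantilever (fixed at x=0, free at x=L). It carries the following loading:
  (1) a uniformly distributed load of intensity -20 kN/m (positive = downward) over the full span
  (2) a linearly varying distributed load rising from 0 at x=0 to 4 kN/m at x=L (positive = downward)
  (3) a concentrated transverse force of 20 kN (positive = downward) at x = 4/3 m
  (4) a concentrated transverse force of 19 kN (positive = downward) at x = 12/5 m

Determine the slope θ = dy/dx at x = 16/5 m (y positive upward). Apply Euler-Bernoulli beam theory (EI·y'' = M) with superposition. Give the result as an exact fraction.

θ(16/5) = 75553/140625000 rad

Load 1 — uniform load w=-20 kN/m over full span:
  θ_1 = -wx(x²-3Lx+3L²)/(6EI) = -(-20)·(16/5)·((16/5)²-3·4·(16/5)+3·4²)/(6·200000) = 248/234375 rad
Load 2 — triangular load w₀=4 kN/m (0→w₀ over full span):
  θ_2 = (w₀Lx²/4-w₀L²x/3-w₀x⁴/(24L))/EI = (4·4·(16/5)²/4-4·4²·(16/5)/3-4·(16/5)⁴/(24·4))/200000 = -928/5859375 rad
Load 3 — point force P=20 kN at a=4/3 m (b=L-a=8/3):
  θ_3 = -Pa²/(2EI)  [x>a] = -20·(4/3)²/(2·200000) = -1/11250 rad
Load 4 — point force P=19 kN at a=12/5 m (b=L-a=8/5):
  θ_4 = -Pa²/(2EI)  [x>a] = -19·(12/5)²/(2·200000) = -171/625000 rad
Superposition: θ = Σ θ_i = 75553/140625000 rad ≈ 0.000537 rad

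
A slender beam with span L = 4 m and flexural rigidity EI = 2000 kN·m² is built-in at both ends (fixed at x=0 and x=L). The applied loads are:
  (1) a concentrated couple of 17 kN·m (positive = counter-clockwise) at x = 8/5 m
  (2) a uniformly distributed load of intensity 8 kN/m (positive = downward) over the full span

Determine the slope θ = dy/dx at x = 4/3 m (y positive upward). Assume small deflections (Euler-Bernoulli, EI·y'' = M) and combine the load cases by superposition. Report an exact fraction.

Load 1 — applied couple M₀=17 kN·m at a=8/5 m (b=L-a=12/5):
  θ_1 = (R_Ax²/2 - M_Ax)/EI  [x≤a] with R_A=153/25, M_A=51/25 = ((153/25)·(4/3)²/2 - (51/25)·(4/3))/2000 = 17/12500 rad
Load 2 — uniform load w=8 kN/m over full span:
  θ_2 = -wx(L-x)(L-2x)/(12EI) = -8·(4/3)·(4-(4/3))·(4-2·(4/3))/(12·2000) = -16/10125 rad
Superposition: θ = Σ θ_i = -223/1012500 rad ≈ -0.000220 rad

θ(4/3) = -223/1012500 rad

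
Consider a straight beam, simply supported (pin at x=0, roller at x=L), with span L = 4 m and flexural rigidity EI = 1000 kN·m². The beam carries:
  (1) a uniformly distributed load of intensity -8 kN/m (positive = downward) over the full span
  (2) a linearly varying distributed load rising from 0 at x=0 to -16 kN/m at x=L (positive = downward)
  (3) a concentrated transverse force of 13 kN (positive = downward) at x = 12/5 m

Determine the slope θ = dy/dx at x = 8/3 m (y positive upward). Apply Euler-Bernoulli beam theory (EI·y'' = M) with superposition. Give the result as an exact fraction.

Load 1 — uniform load w=-8 kN/m over full span:
  θ_1 = -w(L³-6Lx²+4x³)/(24EI) = -(-8)·(4³-6·4·(8/3)²+4·(8/3)³)/(24·1000) = -104/10125 rad
Load 2 — triangular load w₀=-16 kN/m (0→w₀ over full span):
  θ_2 = -w₀(7L⁴-30L²x²+15x⁴)/(360LEI) = -(-16)·(7·4⁴-30·4²·(8/3)²+15·(8/3)⁴)/(360·4·1000) = -1456/151875 rad
Load 3 — point force P=13 kN at a=12/5 m (b=L-a=8/5):
  θ_3 = -Pa(2L²-6Lx+3x²+a²)/(6LEI)  [x>a] = -13·(12/5)·(2·4²-6·4·(8/3)+3·(8/3)²+(12/5)²)/(6·4·1000) = 299/46875 rad
Superposition: θ = Σ θ_i = -51181/3796875 rad ≈ -0.013480 rad

θ(8/3) = -51181/3796875 rad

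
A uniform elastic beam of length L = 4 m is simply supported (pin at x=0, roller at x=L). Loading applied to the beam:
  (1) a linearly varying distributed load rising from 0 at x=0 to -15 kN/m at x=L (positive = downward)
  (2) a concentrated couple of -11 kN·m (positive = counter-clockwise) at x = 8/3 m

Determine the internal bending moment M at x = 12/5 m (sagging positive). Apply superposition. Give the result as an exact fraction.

Load 1 — triangular load w₀=-15 kN/m (0→w₀ over full span):
  M_1 = w₀Lx/6 - w₀x³/(6L) = (-15)·4·(12/5)/6 - (-15)·(12/5)³/(6·4) = -384/25 kN·m
Load 2 — applied couple M₀=-11 kN·m at a=8/3 m (b=L-a=4/3):
  M_2 = M₀x/L  [x≤a] = (-11)·(12/5)/4 = -33/5 kN·m
Superposition: M = Σ M_i = -549/25 kN·m ≈ -21.960000 kN·m

M(12/5) = -549/25 kN·m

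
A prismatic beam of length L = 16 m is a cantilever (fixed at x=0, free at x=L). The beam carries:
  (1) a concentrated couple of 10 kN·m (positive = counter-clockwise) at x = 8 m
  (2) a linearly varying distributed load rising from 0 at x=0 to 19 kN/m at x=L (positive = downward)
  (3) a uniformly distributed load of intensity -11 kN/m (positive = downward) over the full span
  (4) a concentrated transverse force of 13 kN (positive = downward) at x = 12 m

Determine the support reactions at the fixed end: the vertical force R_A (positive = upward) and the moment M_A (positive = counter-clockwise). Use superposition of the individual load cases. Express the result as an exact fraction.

Load 1 — applied couple M₀=10 kN·m at a=8 m (b=L-a=8):
  R_A = 0 kN
  M_A = -M₀ = -10 kN·m
Load 2 — triangular load w₀=19 kN/m (0→w₀ over full span):
  R_A = w₀L/2 = 19·16/2 = 152 kN
  M_A = w₀L²/3 = 19·16²/3 = 4864/3 kN·m
Load 3 — uniform load w=-11 kN/m over full span:
  R_A = wL = (-11)·16 = -176 kN
  M_A = wL²/2 = (-11)·16²/2 = -1408 kN·m
Load 4 — point force P=13 kN at a=12 m (b=L-a=4):
  R_A = P = 13 kN
  M_A = Pa = 13·12 = 156 kN·m
Superposition: R_A = -11 kN, M_A = 1078/3 kN·m

R_A = -11 kN, M_A = 1078/3 kN·m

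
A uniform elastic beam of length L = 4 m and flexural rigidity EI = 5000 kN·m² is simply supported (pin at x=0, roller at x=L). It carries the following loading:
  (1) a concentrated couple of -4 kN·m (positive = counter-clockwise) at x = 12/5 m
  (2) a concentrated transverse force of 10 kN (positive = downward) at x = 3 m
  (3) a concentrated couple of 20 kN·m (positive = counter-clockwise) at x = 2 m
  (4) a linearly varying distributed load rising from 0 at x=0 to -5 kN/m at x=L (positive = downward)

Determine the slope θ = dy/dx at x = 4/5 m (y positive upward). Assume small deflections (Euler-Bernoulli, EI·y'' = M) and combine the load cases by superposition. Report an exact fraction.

Load 1 — applied couple M₀=-4 kN·m at a=12/5 m (b=L-a=8/5):
  θ_1 = (M₀x²/(2L)+C₁)/EI  [x≤a] with C₁=M₀(3b²-L²)/(6L)=104/75 = ((-4)·(4/5)²/(2·4)+(104/75))/5000 = 2/9375 rad
Load 2 — point force P=10 kN at a=3 m (b=L-a=1):
  θ_2 = -Pb(L²-b²-3x²)/(6LEI)  [x≤a] = -10·1·(4²-1²-3·(4/5)²)/(6·4·5000) = -109/100000 rad
Load 3 — applied couple M₀=20 kN·m at a=2 m (b=L-a=2):
  θ_3 = (M₀x²/(2L)+C₁)/EI  [x≤a] with C₁=M₀(3b²-L²)/(6L)=-10/3 = (20·(4/5)²/(2·4)+(-10/3))/5000 = -13/37500 rad
Load 4 — triangular load w₀=-5 kN/m (0→w₀ over full span):
  θ_4 = -w₀(7L⁴-30L²x²+15x⁴)/(360LEI) = -(-5)·(7·4⁴-30·4²·(4/5)²+15·(4/5)⁴)/(360·4·5000) = 728/703125 rad
Superposition: θ = Σ θ_i = -4229/22500000 rad ≈ -0.000188 rad

θ(4/5) = -4229/22500000 rad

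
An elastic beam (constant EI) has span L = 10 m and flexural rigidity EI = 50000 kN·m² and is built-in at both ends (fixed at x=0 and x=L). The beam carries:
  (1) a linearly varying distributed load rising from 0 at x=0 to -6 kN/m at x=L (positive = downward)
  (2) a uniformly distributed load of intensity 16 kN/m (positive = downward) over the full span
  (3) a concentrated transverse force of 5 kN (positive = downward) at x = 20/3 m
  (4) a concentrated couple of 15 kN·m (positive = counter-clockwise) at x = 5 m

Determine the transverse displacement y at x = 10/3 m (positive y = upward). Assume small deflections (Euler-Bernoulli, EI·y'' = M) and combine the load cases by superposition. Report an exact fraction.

y(10/3) = -10187/1749600 m

Load 1 — triangular load w₀=-6 kN/m (0→w₀ over full span):
  y_1 = -w₀x²(L-x)²(x+2L)/(120LEI) = -(-6)·(10/3)²·(10-(10/3))²·((10/3)+2·10)/(120·10·50000) = 7/6075 m
Load 2 — uniform load w=16 kN/m over full span:
  y_2 = -wx²(L-x)²/(24EI) = -16·(10/3)²·(10-(10/3))²/(24·50000) = -8/1215 m
Load 3 — point force P=5 kN at a=20/3 m (b=L-a=10/3):
  y_3 = -Pb²x²(3aL-(3a+b)x)/(6L³EI)  [x≤a] = -5·(10/3)²·(10/3)²·(3·(20/3)·10-(3·(20/3)+(10/3))·(10/3))/(6·10³·50000) = -11/43740 m
Load 4 — applied couple M₀=15 kN·m at a=5 m (b=L-a=5):
  y_4 = (R_Ax³/6 - M_Ax²/2)/EI  [x≤a] with R_A=9/4, M_A=15/4 = ((9/4)·(10/3)³/6 - (15/4)·(10/3)²/2)/50000 = -1/7200 m
Superposition: y = Σ y_i = -10187/1749600 m ≈ -0.005822 m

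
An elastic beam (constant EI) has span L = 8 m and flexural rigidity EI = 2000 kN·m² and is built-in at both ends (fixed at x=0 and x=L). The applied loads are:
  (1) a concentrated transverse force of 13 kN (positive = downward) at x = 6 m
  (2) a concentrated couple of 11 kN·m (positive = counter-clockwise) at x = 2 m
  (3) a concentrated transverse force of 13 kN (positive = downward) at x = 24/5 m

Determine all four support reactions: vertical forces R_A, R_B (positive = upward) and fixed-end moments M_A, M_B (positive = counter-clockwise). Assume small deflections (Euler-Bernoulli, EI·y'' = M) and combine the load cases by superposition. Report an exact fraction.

R_A = 65233/8000 kN, M_A = 25593/2000 kN·m, R_B = 142767/8000 kN, M_B = -52327/2000 kN·m

Load 1 — point force P=13 kN at a=6 m (b=L-a=2):
  R_A = Pb²(3a+b)/L³ = 13·2²·(3·6+2)/8³ = 65/32 kN
  M_A = Pab²/L² = 13·6·2²/8² = 39/8 kN·m
  R_B = Pa²(a+3b)/L³ = 13·6²·(6+3·2)/8³ = 351/32 kN
  M_B = -Pa²b/L² = -13·6²·2/8² = -117/8 kN·m
Load 2 — applied couple M₀=11 kN·m at a=2 m (b=L-a=6):
  R_A = 6M₀ab/L³ = 6·11·2·6/8³ = 99/64 kN
  M_A = M₀b(2a-b)/L² = 11·6·(2·2-6)/8² = -33/16 kN·m
  R_B = -6M₀ab/L³ = -6·11·2·6/8³ = -99/64 kN
  M_B = M₀a(2b-a)/L² = 11·2·(2·6-2)/8² = 55/16 kN·m
Load 3 — point force P=13 kN at a=24/5 m (b=L-a=16/5):
  R_A = Pb²(3a+b)/L³ = 13·(16/5)²·(3·(24/5)+(16/5))/8³ = 572/125 kN
  M_A = Pab²/L² = 13·(24/5)·(16/5)²/8² = 1248/125 kN·m
  R_B = Pa²(a+3b)/L³ = 13·(24/5)²·((24/5)+3·(16/5))/8³ = 1053/125 kN
  M_B = -Pa²b/L² = -13·(24/5)²·(16/5)/8² = -1872/125 kN·m
Superposition: R_A = 65233/8000 kN, M_A = 25593/2000 kN·m, R_B = 142767/8000 kN, M_B = -52327/2000 kN·m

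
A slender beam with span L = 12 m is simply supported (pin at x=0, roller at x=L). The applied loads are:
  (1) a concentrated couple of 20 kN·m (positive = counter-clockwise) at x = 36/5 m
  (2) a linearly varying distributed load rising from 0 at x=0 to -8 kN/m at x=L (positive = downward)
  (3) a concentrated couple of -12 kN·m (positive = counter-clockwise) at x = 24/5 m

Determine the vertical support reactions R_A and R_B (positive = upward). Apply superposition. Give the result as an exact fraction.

R_A = -46/3 kN, R_B = -98/3 kN

Load 1 — applied couple M₀=20 kN·m at a=36/5 m (b=L-a=24/5):
  R_A = M₀/L = 20/12 = 5/3 kN
  R_B = -M₀/L = -20/12 = -5/3 kN
Load 2 — triangular load w₀=-8 kN/m (0→w₀ over full span):
  R_A = w₀L/6 = (-8)·12/6 = -16 kN
  R_B = w₀L/3 = (-8)·12/3 = -32 kN
Load 3 — applied couple M₀=-12 kN·m at a=24/5 m (b=L-a=36/5):
  R_A = M₀/L = (-12)/12 = -1 kN
  R_B = -M₀/L = -(-12)/12 = 1 kN
Superposition: R_A = -46/3 kN, R_B = -98/3 kN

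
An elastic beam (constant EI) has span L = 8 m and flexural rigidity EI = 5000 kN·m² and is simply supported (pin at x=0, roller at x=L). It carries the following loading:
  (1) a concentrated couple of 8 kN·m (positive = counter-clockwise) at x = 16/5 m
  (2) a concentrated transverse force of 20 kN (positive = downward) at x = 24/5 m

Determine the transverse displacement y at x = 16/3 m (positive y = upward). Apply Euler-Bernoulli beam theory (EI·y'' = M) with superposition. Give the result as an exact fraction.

Load 1 — applied couple M₀=8 kN·m at a=16/5 m (b=L-a=24/5):
  y_1 = (M₀x³/(6L)-M₀(x-a)²/2+C₁x)/EI  [x>a] with C₁=M₀(3b²-L²)/(6L)=64/75 = (8·(16/3)³/(6·8)-8·((16/3)-(16/5))²/2+(64/75)·(16/3))/5000 = 2944/1265625 m
Load 2 — point force P=20 kN at a=24/5 m (b=L-a=16/5):
  y_2 = -Pa(L-x)(2Lx-a²-x²)/(6LEI)  [x>a] = -20·(24/5)·(8-(16/3))·(2·8·(16/3)-(24/5)²-(16/3)²)/(6·8·5000) = -15232/421875 m
Superposition: y = Σ y_i = -42752/1265625 m ≈ -0.033779 m

y(16/3) = -42752/1265625 m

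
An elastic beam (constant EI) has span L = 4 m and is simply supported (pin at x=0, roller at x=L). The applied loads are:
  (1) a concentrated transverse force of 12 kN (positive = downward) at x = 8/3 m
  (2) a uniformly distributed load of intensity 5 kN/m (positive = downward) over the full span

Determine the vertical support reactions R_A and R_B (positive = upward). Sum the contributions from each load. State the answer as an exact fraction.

R_A = 14 kN, R_B = 18 kN

Load 1 — point force P=12 kN at a=8/3 m (b=L-a=4/3):
  R_A = Pb/L = 12·(4/3)/4 = 4 kN
  R_B = Pa/L = 12·(8/3)/4 = 8 kN
Load 2 — uniform load w=5 kN/m over full span:
  R_A = wL/2 = 5·4/2 = 10 kN
  R_B = wL/2 = 5·4/2 = 10 kN
Superposition: R_A = 14 kN, R_B = 18 kN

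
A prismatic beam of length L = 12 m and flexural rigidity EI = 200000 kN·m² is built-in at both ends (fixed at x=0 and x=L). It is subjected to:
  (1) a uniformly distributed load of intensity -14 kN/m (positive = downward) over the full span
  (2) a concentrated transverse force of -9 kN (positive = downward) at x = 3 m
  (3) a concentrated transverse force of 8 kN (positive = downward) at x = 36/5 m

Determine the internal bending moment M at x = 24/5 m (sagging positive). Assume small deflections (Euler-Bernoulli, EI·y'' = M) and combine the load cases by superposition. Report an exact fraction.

M(24/5) = -746817/10000 kN·m

Load 1 — uniform load w=-14 kN/m over full span:
  M_1 = wLx/2 - wL²/12 - wx²/2 = (-14)·12·(24/5)/2 - (-14)·12²/12 - (-14)·(24/5)²/2 = -1848/25 kN·m
Load 2 — point force P=-9 kN at a=3 m (b=L-a=9):
  M_2 = Pa²(a+3b)(L-x)/L³ - Pa²b/L²  [x>a] = (-9)·3²·(3+3·9)·(12-(24/5))/12³ - (-9)·3²·9/12² = -81/16 kN·m
Load 3 — point force P=8 kN at a=36/5 m (b=L-a=24/5):
  M_3 = Pb²(3a+b)x/L³ - Pab²/L²  [x≤a] = 8·(24/5)²·(3·(36/5)+(24/5))·(24/5)/12³ - 8·(36/5)·(24/5)²/12² = 2688/625 kN·m
Superposition: M = Σ M_i = -746817/10000 kN·m ≈ -74.681700 kN·m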